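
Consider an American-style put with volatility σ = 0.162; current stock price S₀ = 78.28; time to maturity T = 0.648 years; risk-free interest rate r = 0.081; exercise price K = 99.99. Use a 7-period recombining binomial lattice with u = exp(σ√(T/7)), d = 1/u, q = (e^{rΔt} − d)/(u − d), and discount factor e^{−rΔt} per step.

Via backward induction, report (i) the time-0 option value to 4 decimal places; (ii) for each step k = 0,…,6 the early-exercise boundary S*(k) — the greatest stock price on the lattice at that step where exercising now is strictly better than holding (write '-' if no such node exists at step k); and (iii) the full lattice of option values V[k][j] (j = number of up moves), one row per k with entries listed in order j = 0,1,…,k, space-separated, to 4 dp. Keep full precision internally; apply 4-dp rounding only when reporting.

price = 21.7100
boundary = 78.2800 82.2350 86.3899 90.7547 86.3899 90.7547 95.3400
tree:
21.7100
25.4748 17.7550
29.0586 21.7100 13.6001
32.4700 25.4748 17.7550 9.2353
35.7173 29.0586 21.7100 13.6001 5.1229
38.8085 32.4700 25.4748 17.7550 9.2353 2.0122
41.7510 35.7173 29.0586 21.7100 13.6001 4.6500 0.0000
44.5519 38.8085 32.4700 25.4748 17.7550 9.2353 0.0000 0.0000

Δt=0.09257, u=1.05052, d=0.95191, q=0.56400, disc=e^(-rΔt)=0.99253
k=7 terminal: V=max(K-S,0) → 44.5519 38.8085 32.4700 25.4748 17.7550 9.2353 0.0000 0.0000
k=6: j=0 S=58.2390 intr=41.7510 cont=41.0040 V=41.7510[EX]; j=1 S=64.2727 intr=35.7173 cont=34.9704 V=35.7173[EX]; j=2 S=70.9314 intr=29.0586 cont=28.3116 V=29.0586[EX]; j=3 S=78.2800 intr=21.7100 cont=20.9631 V=21.7100[EX]; j=4 S=86.3899 intr=13.6001 cont=12.8531 V=13.6001[EX]; j=5 S=95.3400 intr=4.6500 cont=3.9965 V=4.6500[EX]; j=6 S=105.2174 intr=0.0000 cont=0.0000 V=0.0000[hold]  S*(6)=95.3400
k=5: j=0 S=61.1815 intr=38.8085 cont=38.0615 V=38.8085[EX]; j=1 S=67.5200 intr=32.4700 cont=31.7230 V=32.4700[EX]; j=2 S=74.5152 intr=25.4748 cont=24.7279 V=25.4748[EX]; j=3 S=82.2350 intr=17.7550 cont=17.0080 V=17.7550[EX]; j=4 S=90.7547 intr=9.2353 cont=8.4883 V=9.2353[EX]; j=5 S=100.1570 intr=0.0000 cont=2.0122 V=2.0122[hold]  S*(5)=90.7547
k=4: j=0 S=64.2727 intr=35.7173 cont=34.9704 V=35.7173[EX]; j=1 S=70.9314 intr=29.0586 cont=28.3116 V=29.0586[EX]; j=2 S=78.2800 intr=21.7100 cont=20.9631 V=21.7100[EX]; j=3 S=86.3899 intr=13.6001 cont=12.8531 V=13.6001[EX]; j=4 S=95.3400 intr=4.6500 cont=5.1229 V=5.1229[hold]  S*(4)=86.3899
k=3: j=0 S=67.5200 intr=32.4700 cont=31.7230 V=32.4700[EX]; j=1 S=74.5152 intr=25.4748 cont=24.7279 V=25.4748[EX]; j=2 S=82.2350 intr=17.7550 cont=17.0080 V=17.7550[EX]; j=3 S=90.7547 intr=9.2353 cont=8.7531 V=9.2353[EX]  S*(3)=90.7547
k=2: j=0 S=70.9314 intr=29.0586 cont=28.3116 V=29.0586[EX]; j=1 S=78.2800 intr=21.7100 cont=20.9631 V=21.7100[EX]; j=2 S=86.3899 intr=13.6001 cont=12.8531 V=13.6001[EX]  S*(2)=86.3899
k=1: j=0 S=74.5152 intr=25.4748 cont=24.7279 V=25.4748[EX]; j=1 S=82.2350 intr=17.7550 cont=17.0080 V=17.7550[EX]  S*(1)=82.2350
k=0: j=0 S=78.2800 intr=21.7100 cont=20.9631 V=21.7100[EX]  S*(0)=78.2800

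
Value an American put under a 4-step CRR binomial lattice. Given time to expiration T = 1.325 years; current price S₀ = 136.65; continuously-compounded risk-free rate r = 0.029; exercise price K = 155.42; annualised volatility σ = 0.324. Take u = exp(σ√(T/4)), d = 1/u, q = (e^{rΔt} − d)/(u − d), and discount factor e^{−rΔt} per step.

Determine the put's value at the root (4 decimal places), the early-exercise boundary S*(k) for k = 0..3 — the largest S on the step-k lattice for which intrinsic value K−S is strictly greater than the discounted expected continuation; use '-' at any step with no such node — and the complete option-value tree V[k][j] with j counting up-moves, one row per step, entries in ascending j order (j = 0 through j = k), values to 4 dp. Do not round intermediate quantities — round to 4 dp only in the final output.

price = 30.2959
boundary = - - 94.1106 113.4029
tree:
30.2959
44.0896 15.9177
61.3094 26.2666 4.9932
77.3196 42.0171 9.6811 0.0000
90.6062 61.3094 18.7700 0.0000 0.0000

Δt=0.33125  u=1.20500  d=0.82988  q=0.47925  discount=0.99044
step 4 (expiry): payoffs max(K−S,0) = 90.6062 61.3094 18.7700 0.0000 0.0000
step 3: (k=3,j=0): S=78.1004, (K−S)⁺=77.3196, hold=75.8338 ⇒ V=77.3196 exercise | (k=3,j=1): S=113.4029, (K−S)⁺=42.0171, hold=40.5313 ⇒ V=42.0171 exercise | (k=3,j=2): S=164.6627, (K−S)⁺=0.0000, hold=9.6811 ⇒ V=9.6811 continue | (k=3,j=3): S=239.0926, (K−S)⁺=0.0000, hold=0.0000 ⇒ V=0.0000 continue  boundary S*=113.4029
step 2: (k=2,j=0): S=94.1106, (K−S)⁺=61.3094, hold=59.8235 ⇒ V=61.3094 exercise | (k=2,j=1): S=136.6500, (K−S)⁺=18.7700, hold=26.2666 ⇒ V=26.2666 continue | (k=2,j=2): S=198.4178, (K−S)⁺=0.0000, hold=4.9932 ⇒ V=4.9932 continue  boundary S*=94.1106
step 1: (k=1,j=0): S=113.4029, (K−S)⁺=42.0171, hold=44.0896 ⇒ V=44.0896 continue | (k=1,j=1): S=164.6627, (K−S)⁺=0.0000, hold=15.9177 ⇒ V=15.9177 continue  boundary S*=-
step 0: (k=0,j=0): S=136.6500, (K−S)⁺=18.7700, hold=30.2959 ⇒ V=30.2959 continue  boundary S*=-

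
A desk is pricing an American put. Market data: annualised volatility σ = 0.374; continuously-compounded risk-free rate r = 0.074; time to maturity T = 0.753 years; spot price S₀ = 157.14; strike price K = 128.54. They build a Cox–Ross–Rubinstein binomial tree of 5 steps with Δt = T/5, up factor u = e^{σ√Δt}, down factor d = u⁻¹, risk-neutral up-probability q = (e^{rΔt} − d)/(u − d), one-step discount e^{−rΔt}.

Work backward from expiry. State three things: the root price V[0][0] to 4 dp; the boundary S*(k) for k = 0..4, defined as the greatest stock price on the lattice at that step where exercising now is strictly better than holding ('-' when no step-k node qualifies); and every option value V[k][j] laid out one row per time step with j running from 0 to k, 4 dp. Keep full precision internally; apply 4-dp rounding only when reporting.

price = 5.5554
boundary = - - - 101.6688 87.9335
tree:
5.5554
9.6943 1.5775
16.4607 3.2048 0.0000
26.8712 6.5107 0.0000 0.0000
40.6065 13.2269 0.0000 0.0000 0.0000
52.4861 26.8712 0.0000 0.0000 0.0000 0.0000

Δt=0.15060  u=1.15620  d=0.86490  q=0.50225  discount=0.98892
step 5 (expiry): payoffs max(K−S,0) = 52.4861 26.8712 0.0000 0.0000 0.0000 0.0000
step 4: (k=4,j=0): S=87.9335, (K−S)⁺=40.6065, hold=39.1819 ⇒ V=40.6065 exercise | (k=4,j=1): S=117.5495, (K−S)⁺=10.9905, hold=13.2269 ⇒ V=13.2269 continue | (k=4,j=2): S=157.1400, (K−S)⁺=0.0000, hold=0.0000 ⇒ V=0.0000 continue | (k=4,j=3): S=210.0646, (K−S)⁺=0.0000, hold=0.0000 ⇒ V=0.0000 continue | (k=4,j=4): S=280.8142, (K−S)⁺=0.0000, hold=0.0000 ⇒ V=0.0000 continue  boundary S*=87.9335
step 3: (k=3,j=0): S=101.6688, (K−S)⁺=26.8712, hold=26.5575 ⇒ V=26.8712 exercise | (k=3,j=1): S=135.9107, (K−S)⁺=0.0000, hold=6.5107 ⇒ V=6.5107 continue | (k=3,j=2): S=181.6853, (K−S)⁺=0.0000, hold=0.0000 ⇒ V=0.0000 continue | (k=3,j=3): S=242.8767, (K−S)⁺=0.0000, hold=0.0000 ⇒ V=0.0000 continue  boundary S*=101.6688
step 2: (k=2,j=0): S=117.5495, (K−S)⁺=10.9905, hold=16.4607 ⇒ V=16.4607 continue | (k=2,j=1): S=157.1400, (K−S)⁺=0.0000, hold=3.2048 ⇒ V=3.2048 continue | (k=2,j=2): S=210.0646, (K−S)⁺=0.0000, hold=0.0000 ⇒ V=0.0000 continue  boundary S*=-
step 1: (k=1,j=0): S=135.9107, (K−S)⁺=0.0000, hold=9.6943 ⇒ V=9.6943 continue | (k=1,j=1): S=181.6853, (K−S)⁺=0.0000, hold=1.5775 ⇒ V=1.5775 continue  boundary S*=-
step 0: (k=0,j=0): S=157.1400, (K−S)⁺=0.0000, hold=5.5554 ⇒ V=5.5554 continue  boundary S*=-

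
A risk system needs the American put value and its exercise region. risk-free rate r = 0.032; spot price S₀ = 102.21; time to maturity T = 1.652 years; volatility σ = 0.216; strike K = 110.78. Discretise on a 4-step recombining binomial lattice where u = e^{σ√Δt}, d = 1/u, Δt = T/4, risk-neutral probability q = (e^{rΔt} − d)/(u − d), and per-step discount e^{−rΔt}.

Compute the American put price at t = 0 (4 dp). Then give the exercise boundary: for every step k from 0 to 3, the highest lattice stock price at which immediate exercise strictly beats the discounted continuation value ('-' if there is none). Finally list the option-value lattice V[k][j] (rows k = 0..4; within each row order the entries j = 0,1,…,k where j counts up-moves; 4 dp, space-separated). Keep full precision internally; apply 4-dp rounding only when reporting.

price = 14.3223
boundary = - - 77.4323 88.9627
tree:
14.3223
22.3875 7.0408
33.3477 12.5682 1.9786
43.3836 21.8173 4.1178 0.0000
52.1188 33.3477 8.5700 0.0000 0.0000

Δt=0.41300  u=1.14891  d=0.87039  q=0.51312  discount=0.98687
step 4 (expiry): payoffs max(K−S,0) = 52.1188 33.3477 8.5700 0.0000 0.0000
step 3: (k=3,j=0): S=67.3964, (K−S)⁺=43.3836, hold=41.9291 ⇒ V=43.3836 exercise | (k=3,j=1): S=88.9627, (K−S)⁺=21.8173, hold=20.3629 ⇒ V=21.8173 exercise | (k=3,j=2): S=117.4300, (K−S)⁺=0.0000, hold=4.1178 ⇒ V=4.1178 continue | (k=3,j=3): S=155.0065, (K−S)⁺=0.0000, hold=0.0000 ⇒ V=0.0000 continue  boundary S*=88.9627
step 2: (k=2,j=0): S=77.4323, (K−S)⁺=33.3477, hold=31.8932 ⇒ V=33.3477 exercise | (k=2,j=1): S=102.2100, (K−S)⁺=8.5700, hold=12.5682 ⇒ V=12.5682 continue | (k=2,j=2): S=134.9163, (K−S)⁺=0.0000, hold=1.9786 ⇒ V=1.9786 continue  boundary S*=77.4323
step 1: (k=1,j=0): S=88.9627, (K−S)⁺=21.8173, hold=22.3875 ⇒ V=22.3875 continue | (k=1,j=1): S=117.4300, (K−S)⁺=0.0000, hold=7.0408 ⇒ V=7.0408 continue  boundary S*=-
step 0: (k=0,j=0): S=102.2100, (K−S)⁺=8.5700, hold=14.3223 ⇒ V=14.3223 continue  boundary S*=-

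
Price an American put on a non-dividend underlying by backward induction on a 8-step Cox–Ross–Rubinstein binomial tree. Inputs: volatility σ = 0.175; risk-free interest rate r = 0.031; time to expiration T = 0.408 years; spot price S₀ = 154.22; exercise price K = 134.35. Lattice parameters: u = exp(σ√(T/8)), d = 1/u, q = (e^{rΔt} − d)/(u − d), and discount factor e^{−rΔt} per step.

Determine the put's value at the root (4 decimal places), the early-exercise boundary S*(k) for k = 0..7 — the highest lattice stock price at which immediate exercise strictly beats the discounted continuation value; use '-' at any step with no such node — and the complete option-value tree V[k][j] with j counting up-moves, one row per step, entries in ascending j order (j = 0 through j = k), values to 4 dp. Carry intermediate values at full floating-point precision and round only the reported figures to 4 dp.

params: Δt=0.05100 u=1.04031 d=0.96125 q=0.51013 e^(-rΔt)=0.99842
t_8 payoffs: 21.9329 12.6868 2.6801 0.0000 0.0000 0.0000 0.0000 0.0000 0.0000
t_7: node(7,0) S=116.9488 payoff=17.4012 vs cont=17.1890 → 17.4012 [stop]  node(7,1) S=126.5677 payoff=7.7823 vs cont=7.5701 → 7.7823 [stop]  node(7,2) S=136.9777 payoff=0.0000 vs cont=1.3108 → 1.3108 [wait]  node(7,3) S=148.2440 payoff=0.0000 vs cont=0.0000 → 0.0000 [wait]  node(7,4) S=160.4369 payoff=0.0000 vs cont=0.0000 → 0.0000 [wait]  node(7,5) S=173.6326 payoff=0.0000 vs cont=0.0000 → 0.0000 [wait]  node(7,6) S=187.9137 payoff=0.0000 vs cont=0.0000 → 0.0000 [wait]  node(7,7) S=203.3694 payoff=0.0000 vs cont=0.0000 → 0.0000 [wait]  ⇒ S*(7)=126.5677
t_6: node(6,0) S=121.6632 payoff=12.6868 vs cont=12.4745 → 12.6868 [stop]  node(6,1) S=131.6699 payoff=2.6801 vs cont=4.4739 → 4.4739 [wait]  node(6,2) S=142.4996 payoff=0.0000 vs cont=0.6411 → 0.6411 [wait]  node(6,3) S=154.2200 payoff=0.0000 vs cont=0.0000 → 0.0000 [wait]  node(6,4) S=166.9044 payoff=0.0000 vs cont=0.0000 → 0.0000 [wait]  node(6,5) S=180.6321 payoff=0.0000 vs cont=0.0000 → 0.0000 [wait]  node(6,6) S=195.4889 payoff=0.0000 vs cont=0.0000 → 0.0000 [wait]  ⇒ S*(6)=121.6632
t_5: node(5,0) S=126.5677 payoff=7.7823 vs cont=8.4837 → 8.4837 [wait]  node(5,1) S=136.9777 payoff=0.0000 vs cont=2.5147 → 2.5147 [wait]  node(5,2) S=148.2440 payoff=0.0000 vs cont=0.3136 → 0.3136 [wait]  node(5,3) S=160.4369 payoff=0.0000 vs cont=0.0000 → 0.0000 [wait]  node(5,4) S=173.6326 payoff=0.0000 vs cont=0.0000 → 0.0000 [wait]  node(5,5) S=187.9137 payoff=0.0000 vs cont=0.0000 → 0.0000 [wait]  ⇒ S*(5)=-
t_4: node(4,0) S=131.6699 payoff=2.6801 vs cont=5.4301 → 5.4301 [wait]  node(4,1) S=142.4996 payoff=0.0000 vs cont=1.3896 → 1.3896 [wait]  node(4,2) S=154.2200 payoff=0.0000 vs cont=0.1534 → 0.1534 [wait]  node(4,3) S=166.9044 payoff=0.0000 vs cont=0.0000 → 0.0000 [wait]  node(4,4) S=180.6321 payoff=0.0000 vs cont=0.0000 → 0.0000 [wait]  ⇒ S*(4)=-
t_3: node(3,0) S=136.9777 payoff=0.0000 vs cont=3.3636 → 3.3636 [wait]  node(3,1) S=148.2440 payoff=0.0000 vs cont=0.7578 → 0.7578 [wait]  node(3,2) S=160.4369 payoff=0.0000 vs cont=0.0750 → 0.0750 [wait]  node(3,3) S=173.6326 payoff=0.0000 vs cont=0.0000 → 0.0000 [wait]  ⇒ S*(3)=-
t_2: node(2,0) S=142.4996 payoff=0.0000 vs cont=2.0311 → 2.0311 [wait]  node(2,1) S=154.2200 payoff=0.0000 vs cont=0.4088 → 0.4088 [wait]  node(2,2) S=166.9044 payoff=0.0000 vs cont=0.0367 → 0.0367 [wait]  ⇒ S*(2)=-
t_1: node(1,0) S=148.2440 payoff=0.0000 vs cont=1.2016 → 1.2016 [wait]  node(1,1) S=160.4369 payoff=0.0000 vs cont=0.2186 → 0.2186 [wait]  ⇒ S*(1)=-
t_0: node(0,0) S=154.2200 payoff=0.0000 vs cont=0.6990 → 0.6990 [wait]  ⇒ S*(0)=-

price = 0.6990
boundary = - - - - - - 121.6632 126.5677
tree:
0.6990
1.2016 0.2186
2.0311 0.4088 0.0367
3.3636 0.7578 0.0750 0.0000
5.4301 1.3896 0.1534 0.0000 0.0000
8.4837 2.5147 0.3136 0.0000 0.0000 0.0000
12.6868 4.4739 0.6411 0.0000 0.0000 0.0000 0.0000
17.4012 7.7823 1.3108 0.0000 0.0000 0.0000 0.0000 0.0000
21.9329 12.6868 2.6801 0.0000 0.0000 0.0000 0.0000 0.0000 0.0000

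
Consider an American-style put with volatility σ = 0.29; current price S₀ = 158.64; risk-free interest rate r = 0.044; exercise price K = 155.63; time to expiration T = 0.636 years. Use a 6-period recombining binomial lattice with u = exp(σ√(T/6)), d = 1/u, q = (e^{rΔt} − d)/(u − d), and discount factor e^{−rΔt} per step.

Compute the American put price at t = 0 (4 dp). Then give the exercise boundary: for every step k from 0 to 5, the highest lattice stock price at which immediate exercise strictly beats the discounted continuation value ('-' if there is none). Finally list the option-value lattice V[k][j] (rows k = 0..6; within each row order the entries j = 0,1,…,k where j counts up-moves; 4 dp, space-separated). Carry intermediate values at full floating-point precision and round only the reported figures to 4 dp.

params: Δt=0.10600 u=1.09902 d=0.90990 q=0.50113 e^(-rΔt)=0.99535
t_6 payoffs: 65.6008 46.8890 24.2882 0.0000 0.0000 0.0000 0.0000
t_5: node(5,0) S=98.9438 payoff=56.6862 vs cont=55.9621 → 56.6862 [stop]  node(5,1) S=119.5083 payoff=36.1217 vs cont=35.3975 → 36.1217 [stop]  node(5,2) S=144.3470 payoff=11.2830 vs cont=12.0602 → 12.0602 [wait]  node(5,3) S=174.3482 payoff=0.0000 vs cont=0.0000 → 0.0000 [wait]  node(5,4) S=210.5849 payoff=0.0000 vs cont=0.0000 → 0.0000 [wait]  node(5,5) S=254.3531 payoff=0.0000 vs cont=0.0000 → 0.0000 [wait]  ⇒ S*(5)=119.5083
t_4: node(4,0) S=108.7410 payoff=46.8890 vs cont=46.1648 → 46.8890 [stop]  node(4,1) S=131.3418 payoff=24.2882 vs cont=23.9517 → 24.2882 [stop]  node(4,2) S=158.6400 payoff=0.0000 vs cont=5.9884 → 5.9884 [wait]  node(4,3) S=191.6119 payoff=0.0000 vs cont=0.0000 → 0.0000 [wait]  node(4,4) S=231.4366 payoff=0.0000 vs cont=0.0000 → 0.0000 [wait]  ⇒ S*(4)=131.3418
t_3: node(3,0) S=119.5083 payoff=36.1217 vs cont=35.3975 → 36.1217 [stop]  node(3,1) S=144.3470 payoff=11.2830 vs cont=15.0472 → 15.0472 [wait]  node(3,2) S=174.3482 payoff=0.0000 vs cont=2.9735 → 2.9735 [wait]  node(3,3) S=210.5849 payoff=0.0000 vs cont=0.0000 → 0.0000 [wait]  ⇒ S*(3)=119.5083
t_2: node(2,0) S=131.3418 payoff=24.2882 vs cont=25.4416 → 25.4416 [wait]  node(2,1) S=158.6400 payoff=0.0000 vs cont=8.9548 → 8.9548 [wait]  node(2,2) S=191.6119 payoff=0.0000 vs cont=1.4765 → 1.4765 [wait]  ⇒ S*(2)=-
t_1: node(1,0) S=144.3470 payoff=11.2830 vs cont=17.0996 → 17.0996 [wait]  node(1,1) S=174.3482 payoff=0.0000 vs cont=5.1830 → 5.1830 [wait]  ⇒ S*(1)=-
t_0: node(0,0) S=158.6400 payoff=0.0000 vs cont=11.0760 → 11.0760 [wait]  ⇒ S*(0)=-

price = 11.0760
boundary = - - - 119.5083 131.3418 119.5083
tree:
11.0760
17.0996 5.1830
25.4416 8.9548 1.4765
36.1217 15.0472 2.9735 0.0000
46.8890 24.2882 5.9884 0.0000 0.0000
56.6862 36.1217 12.0602 0.0000 0.0000 0.0000
65.6008 46.8890 24.2882 0.0000 0.0000 0.0000 0.0000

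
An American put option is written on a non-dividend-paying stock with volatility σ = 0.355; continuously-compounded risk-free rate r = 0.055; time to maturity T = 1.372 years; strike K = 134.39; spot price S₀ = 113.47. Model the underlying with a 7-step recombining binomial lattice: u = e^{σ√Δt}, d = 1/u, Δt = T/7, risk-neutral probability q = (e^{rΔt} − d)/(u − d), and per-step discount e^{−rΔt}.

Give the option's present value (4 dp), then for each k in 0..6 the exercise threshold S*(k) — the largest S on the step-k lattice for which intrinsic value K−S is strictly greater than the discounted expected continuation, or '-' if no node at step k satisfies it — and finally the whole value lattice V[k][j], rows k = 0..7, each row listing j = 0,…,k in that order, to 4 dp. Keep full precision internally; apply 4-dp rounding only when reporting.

price = 27.6543
boundary = - - 82.8646 70.8130 82.8646 96.9672 113.4700
tree:
27.6543
38.4425 17.2591
51.5254 25.9437 8.7813
63.5770 37.4913 14.7367 2.9010
73.8758 51.5254 24.0018 5.6118 0.2004
82.6768 63.5770 37.4228 10.8422 0.4013 0.0000
90.1978 73.8758 51.5254 20.9200 0.8035 0.0000 0.0000
96.6250 82.6768 63.5770 37.4228 1.6087 0.0000 0.0000 0.0000

Δt=0.19600  u=1.17019  d=0.85456  q=0.49513  discount=0.98928
step 7 (expiry): payoffs max(K−S,0) = 96.6250 82.6768 63.5770 37.4228 1.6087 0.0000 0.0000 0.0000
step 6: (k=6,j=0): S=44.1922, (K−S)⁺=90.1978, hold=88.7569 ⇒ V=90.1978 exercise | (k=6,j=1): S=60.5142, (K−S)⁺=73.8758, hold=72.4349 ⇒ V=73.8758 exercise | (k=6,j=2): S=82.8646, (K−S)⁺=51.5254, hold=50.0844 ⇒ V=51.5254 exercise | (k=6,j=3): S=113.4700, (K−S)⁺=20.9200, hold=19.4791 ⇒ V=20.9200 exercise | (k=6,j=4): S=155.3792, (K−S)⁺=0.0000, hold=0.8035 ⇒ V=0.8035 continue | (k=6,j=5): S=212.7673, (K−S)⁺=0.0000, hold=0.0000 ⇒ V=0.0000 continue | (k=6,j=6): S=291.3513, (K−S)⁺=0.0000, hold=0.0000 ⇒ V=0.0000 continue  boundary S*=113.4700
step 5: (k=5,j=0): S=51.7132, (K−S)⁺=82.6768, hold=81.2359 ⇒ V=82.6768 exercise | (k=5,j=1): S=70.8130, (K−S)⁺=63.5770, hold=62.1360 ⇒ V=63.5770 exercise | (k=5,j=2): S=96.9672, (K−S)⁺=37.4228, hold=35.9818 ⇒ V=37.4228 exercise | (k=5,j=3): S=132.7813, (K−S)⁺=1.6087, hold=10.8422 ⇒ V=10.8422 continue | (k=5,j=4): S=181.8231, (K−S)⁺=0.0000, hold=0.4013 ⇒ V=0.4013 continue | (k=5,j=5): S=248.9780, (K−S)⁺=0.0000, hold=0.0000 ⇒ V=0.0000 continue  boundary S*=96.9672
step 4: (k=4,j=0): S=60.5142, (K−S)⁺=73.8758, hold=72.4349 ⇒ V=73.8758 exercise | (k=4,j=1): S=82.8646, (K−S)⁺=51.5254, hold=50.0844 ⇒ V=51.5254 exercise | (k=4,j=2): S=113.4700, (K−S)⁺=20.9200, hold=24.0018 ⇒ V=24.0018 continue | (k=4,j=3): S=155.3792, (K−S)⁺=0.0000, hold=5.6118 ⇒ V=5.6118 continue | (k=4,j=4): S=212.7673, (K−S)⁺=0.0000, hold=0.2004 ⇒ V=0.2004 continue  boundary S*=82.8646
step 3: (k=3,j=0): S=70.8130, (K−S)⁺=63.5770, hold=62.1360 ⇒ V=63.5770 exercise | (k=3,j=1): S=96.9672, (K−S)⁺=37.4228, hold=37.4913 ⇒ V=37.4913 continue | (k=3,j=2): S=132.7813, (K−S)⁺=1.6087, hold=14.7367 ⇒ V=14.7367 continue | (k=3,j=3): S=181.8231, (K−S)⁺=0.0000, hold=2.9010 ⇒ V=2.9010 continue  boundary S*=70.8130
step 2: (k=2,j=0): S=82.8646, (K−S)⁺=51.5254, hold=50.1180 ⇒ V=51.5254 exercise | (k=2,j=1): S=113.4700, (K−S)⁺=20.9200, hold=25.9437 ⇒ V=25.9437 continue | (k=2,j=2): S=155.3792, (K−S)⁺=0.0000, hold=8.7813 ⇒ V=8.7813 continue  boundary S*=82.8646
step 1: (k=1,j=0): S=96.9672, (K−S)⁺=37.4228, hold=38.4425 ⇒ V=38.4425 continue | (k=1,j=1): S=132.7813, (K−S)⁺=1.6087, hold=17.2591 ⇒ V=17.2591 continue  boundary S*=-
step 0: (k=0,j=0): S=113.4700, (K−S)⁺=20.9200, hold=27.6543 ⇒ V=27.6543 continue  boundary S*=-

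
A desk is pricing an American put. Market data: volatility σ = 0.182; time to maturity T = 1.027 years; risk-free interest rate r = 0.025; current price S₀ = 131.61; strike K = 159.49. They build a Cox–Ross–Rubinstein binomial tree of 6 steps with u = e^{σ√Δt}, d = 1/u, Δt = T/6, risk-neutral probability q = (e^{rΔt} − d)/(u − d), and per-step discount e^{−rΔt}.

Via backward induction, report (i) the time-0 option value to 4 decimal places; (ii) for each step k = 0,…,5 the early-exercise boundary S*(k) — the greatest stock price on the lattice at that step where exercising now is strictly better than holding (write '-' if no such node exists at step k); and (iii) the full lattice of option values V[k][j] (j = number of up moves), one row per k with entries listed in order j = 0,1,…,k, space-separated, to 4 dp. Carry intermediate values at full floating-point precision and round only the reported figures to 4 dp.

Δt=0.17117, u=1.07820, d=0.92747, q=0.50963, disc=e^(-rΔt)=0.99573
k=6 terminal: V=max(K-S,0) → 75.7215 62.1069 46.2796 27.8800 6.4900 0.0000 0.0000
k=5: j=0 S=90.3197 intr=69.1703 cont=68.4893 V=69.1703[EX]; j=1 S=104.9989 intr=54.4911 cont=53.8100 V=54.4911[EX]; j=2 S=122.0640 intr=37.4260 cont=36.7450 V=37.4260[EX]; j=3 S=141.9026 intr=17.5874 cont=16.9064 V=17.5874[EX]; j=4 S=164.9654 intr=0.0000 cont=3.1689 V=3.1689[hold]; j=5 S=191.7765 intr=0.0000 cont=0.0000 V=0.0000[hold]  S*(5)=141.9026
k=4: j=0 S=97.3831 intr=62.1069 cont=61.4259 V=62.1069[EX]; j=1 S=113.2104 intr=46.2796 cont=45.5986 V=46.2796[EX]; j=2 S=131.6100 intr=27.8800 cont=27.1990 V=27.8800[EX]; j=3 S=153.0000 intr=6.4900 cont=10.1955 V=10.1955[hold]; j=4 S=177.8665 intr=0.0000 cont=1.5473 V=1.5473[hold]  S*(4)=131.6100
k=3: j=0 S=104.9989 intr=54.4911 cont=53.8100 V=54.4911[EX]; j=1 S=122.0640 intr=37.4260 cont=36.7450 V=37.4260[EX]; j=2 S=141.9026 intr=17.5874 cont=18.7868 V=18.7868[hold]; j=3 S=164.9654 intr=0.0000 cont=5.7634 V=5.7634[hold]  S*(3)=122.0640
k=2: j=0 S=113.2104 intr=46.2796 cont=45.5986 V=46.2796[EX]; j=1 S=131.6100 intr=27.8800 cont=27.8076 V=27.8800[EX]; j=2 S=153.0000 intr=6.4900 cont=12.0978 V=12.0978[hold]  S*(2)=131.6100
k=1: j=0 S=122.0640 intr=37.4260 cont=36.7450 V=37.4260[EX]; j=1 S=141.9026 intr=17.5874 cont=19.7521 V=19.7521[hold]  S*(1)=122.0640
k=0: j=0 S=131.6100 intr=27.8800 cont=28.2975 V=28.2975[hold]  S*(0)=-

price = 28.2975
boundary = - 122.0640 131.6100 122.0640 131.6100 141.9026
tree:
28.2975
37.4260 19.7521
46.2796 27.8800 12.0978
54.4911 37.4260 18.7868 5.7634
62.1069 46.2796 27.8800 10.1955 1.5473
69.1703 54.4911 37.4260 17.5874 3.1689 0.0000
75.7215 62.1069 46.2796 27.8800 6.4900 0.0000 0.0000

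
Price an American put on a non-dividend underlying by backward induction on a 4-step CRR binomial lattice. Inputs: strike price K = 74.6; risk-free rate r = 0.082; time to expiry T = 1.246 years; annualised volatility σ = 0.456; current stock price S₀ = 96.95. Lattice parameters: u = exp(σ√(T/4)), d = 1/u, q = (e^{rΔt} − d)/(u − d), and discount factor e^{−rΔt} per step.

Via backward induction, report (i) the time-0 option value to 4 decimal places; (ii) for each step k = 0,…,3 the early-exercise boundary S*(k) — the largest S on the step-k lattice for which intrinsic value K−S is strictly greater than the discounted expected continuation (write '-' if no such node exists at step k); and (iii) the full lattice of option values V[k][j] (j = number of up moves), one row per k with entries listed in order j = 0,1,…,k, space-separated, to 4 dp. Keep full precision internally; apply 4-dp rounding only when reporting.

price = 6.5858
boundary = - - - 45.1814
tree:
6.5858
11.2322 2.0413
18.5863 4.0821 0.0000
29.4186 8.1631 0.0000 0.0000
39.5708 16.3241 0.0000 0.0000 0.0000

Δt=0.31150  u=1.28982  d=0.77530  q=0.48700  discount=0.97478
step 4 (expiry): payoffs max(K−S,0) = 39.5708 16.3241 0.0000 0.0000 0.0000
step 3: (k=3,j=0): S=45.1814, (K−S)⁺=29.4186, hold=27.5373 ⇒ V=29.4186 exercise | (k=3,j=1): S=75.1655, (K−S)⁺=0.0000, hold=8.1631 ⇒ V=8.1631 continue | (k=3,j=2): S=125.0482, (K−S)⁺=0.0000, hold=0.0000 ⇒ V=0.0000 continue | (k=3,j=3): S=208.0349, (K−S)⁺=0.0000, hold=0.0000 ⇒ V=0.0000 continue  boundary S*=45.1814
step 2: (k=2,j=0): S=58.2759, (K−S)⁺=16.3241, hold=18.5863 ⇒ V=18.5863 continue | (k=2,j=1): S=96.9500, (K−S)⁺=0.0000, hold=4.0821 ⇒ V=4.0821 continue | (k=2,j=2): S=161.2898, (K−S)⁺=0.0000, hold=0.0000 ⇒ V=0.0000 continue  boundary S*=-
step 1: (k=1,j=0): S=75.1655, (K−S)⁺=0.0000, hold=11.2322 ⇒ V=11.2322 continue | (k=1,j=1): S=125.0482, (K−S)⁺=0.0000, hold=2.0413 ⇒ V=2.0413 continue  boundary S*=-
step 0: (k=0,j=0): S=96.9500, (K−S)⁺=0.0000, hold=6.5858 ⇒ V=6.5858 continue  boundary S*=-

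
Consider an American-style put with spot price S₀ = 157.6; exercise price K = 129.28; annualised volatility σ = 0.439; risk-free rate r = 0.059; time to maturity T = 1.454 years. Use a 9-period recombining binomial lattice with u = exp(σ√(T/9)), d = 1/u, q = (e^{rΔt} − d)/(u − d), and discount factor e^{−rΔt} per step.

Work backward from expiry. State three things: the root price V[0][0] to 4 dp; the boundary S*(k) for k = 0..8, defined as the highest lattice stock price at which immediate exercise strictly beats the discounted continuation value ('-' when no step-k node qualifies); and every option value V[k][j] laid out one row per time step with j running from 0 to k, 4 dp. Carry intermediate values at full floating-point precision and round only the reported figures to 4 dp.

params: Δt=0.16156 u=1.19298 d=0.83824 q=0.48300 e^(-rΔt)=0.99051
t_9 payoffs: 97.0790 83.4518 64.0576 36.4560 0.0000 0.0000 0.0000 0.0000 0.0000 0.0000
t_8: node(8,0) S=38.4150 payoff=90.8650 vs cont=89.6386 → 90.8650 [stop]  node(8,1) S=54.6720 payoff=74.6080 vs cont=73.3816 → 74.6080 [stop]  node(8,2) S=77.8088 payoff=51.4712 vs cont=50.2448 → 51.4712 [stop]  node(8,3) S=110.7369 payoff=18.5431 vs cont=18.6690 → 18.6690 [wait]  node(8,4) S=157.6000 payoff=0.0000 vs cont=0.0000 → 0.0000 [wait]  node(8,5) S=224.2953 payoff=0.0000 vs cont=0.0000 → 0.0000 [wait]  node(8,6) S=319.2155 payoff=0.0000 vs cont=0.0000 → 0.0000 [wait]  node(8,7) S=454.3053 payoff=0.0000 vs cont=0.0000 → 0.0000 [wait]  node(8,8) S=646.5642 payoff=0.0000 vs cont=0.0000 → 0.0000 [wait]  ⇒ S*(8)=77.8088
t_7: node(7,0) S=45.8282 payoff=83.4518 vs cont=82.2254 → 83.4518 [stop]  node(7,1) S=65.2224 payoff=64.0576 vs cont=62.8312 → 64.0576 [stop]  node(7,2) S=92.8240 payoff=36.4560 vs cont=35.2898 → 36.4560 [stop]  node(7,3) S=132.1065 payoff=0.0000 vs cont=9.5603 → 9.5603 [wait]  node(7,4) S=188.0131 payoff=0.0000 vs cont=0.0000 → 0.0000 [wait]  node(7,5) S=267.5790 payoff=0.0000 vs cont=0.0000 → 0.0000 [wait]  node(7,6) S=380.8166 payoff=0.0000 vs cont=0.0000 → 0.0000 [wait]  node(7,7) S=541.9756 payoff=0.0000 vs cont=0.0000 → 0.0000 [wait]  ⇒ S*(7)=92.8240
t_6: node(6,0) S=54.6720 payoff=74.6080 vs cont=73.3816 → 74.6080 [stop]  node(6,1) S=77.8088 payoff=51.4712 vs cont=50.2448 → 51.4712 [stop]  node(6,2) S=110.7369 payoff=18.5431 vs cont=23.2428 → 23.2428 [wait]  node(6,3) S=157.6000 payoff=0.0000 vs cont=4.8958 → 4.8958 [wait]  node(6,4) S=224.2953 payoff=0.0000 vs cont=0.0000 → 0.0000 [wait]  node(6,5) S=319.2155 payoff=0.0000 vs cont=0.0000 → 0.0000 [wait]  node(6,6) S=454.3053 payoff=0.0000 vs cont=0.0000 → 0.0000 [wait]  ⇒ S*(6)=77.8088
t_5: node(5,0) S=65.2224 payoff=64.0576 vs cont=62.8312 → 64.0576 [stop]  node(5,1) S=92.8240 payoff=36.4560 vs cont=37.4780 → 37.4780 [wait]  node(5,2) S=132.1065 payoff=0.0000 vs cont=14.2448 → 14.2448 [wait]  node(5,3) S=188.0131 payoff=0.0000 vs cont=2.5071 → 2.5071 [wait]  node(5,4) S=267.5790 payoff=0.0000 vs cont=0.0000 → 0.0000 [wait]  node(5,5) S=380.8166 payoff=0.0000 vs cont=0.0000 → 0.0000 [wait]  ⇒ S*(5)=65.2224
t_4: node(4,0) S=77.8088 payoff=51.4712 vs cont=50.7338 → 51.4712 [stop]  node(4,1) S=110.7369 payoff=18.5431 vs cont=26.0072 → 26.0072 [wait]  node(4,2) S=157.6000 payoff=0.0000 vs cont=8.4941 → 8.4941 [wait]  node(4,3) S=224.2953 payoff=0.0000 vs cont=1.2839 → 1.2839 [wait]  node(4,4) S=319.2155 payoff=0.0000 vs cont=0.0000 → 0.0000 [wait]  ⇒ S*(4)=77.8088
t_3: node(3,0) S=92.8240 payoff=36.4560 vs cont=38.8005 → 38.8005 [wait]  node(3,1) S=132.1065 payoff=0.0000 vs cont=17.3819 → 17.3819 [wait]  node(3,2) S=188.0131 payoff=0.0000 vs cont=4.9640 → 4.9640 [wait]  node(3,3) S=267.5790 payoff=0.0000 vs cont=0.6575 → 0.6575 [wait]  ⇒ S*(3)=-
t_2: node(2,0) S=110.7369 payoff=18.5431 vs cont=28.1854 → 28.1854 [wait]  node(2,1) S=157.6000 payoff=0.0000 vs cont=11.2761 → 11.2761 [wait]  node(2,2) S=224.2953 payoff=0.0000 vs cont=2.8566 → 2.8566 [wait]  ⇒ S*(2)=-
t_1: node(1,0) S=132.1065 payoff=0.0000 vs cont=19.8283 → 19.8283 [wait]  node(1,1) S=188.0131 payoff=0.0000 vs cont=7.1411 → 7.1411 [wait]  ⇒ S*(1)=-
t_0: node(0,0) S=157.6000 payoff=0.0000 vs cont=13.5704 → 13.5704 [wait]  ⇒ S*(0)=-

price = 13.5704
boundary = - - - - 77.8088 65.2224 77.8088 92.8240 77.8088
tree:
13.5704
19.8283 7.1411
28.1854 11.2761 2.8566
38.8005 17.3819 4.9640 0.6575
51.4712 26.0072 8.4941 1.2839 0.0000
64.0576 37.4780 14.2448 2.5071 0.0000 0.0000
74.6080 51.4712 23.2428 4.8958 0.0000 0.0000 0.0000
83.4518 64.0576 36.4560 9.5603 0.0000 0.0000 0.0000 0.0000
90.8650 74.6080 51.4712 18.6690 0.0000 0.0000 0.0000 0.0000 0.0000
97.0790 83.4518 64.0576 36.4560 0.0000 0.0000 0.0000 0.0000 0.0000 0.0000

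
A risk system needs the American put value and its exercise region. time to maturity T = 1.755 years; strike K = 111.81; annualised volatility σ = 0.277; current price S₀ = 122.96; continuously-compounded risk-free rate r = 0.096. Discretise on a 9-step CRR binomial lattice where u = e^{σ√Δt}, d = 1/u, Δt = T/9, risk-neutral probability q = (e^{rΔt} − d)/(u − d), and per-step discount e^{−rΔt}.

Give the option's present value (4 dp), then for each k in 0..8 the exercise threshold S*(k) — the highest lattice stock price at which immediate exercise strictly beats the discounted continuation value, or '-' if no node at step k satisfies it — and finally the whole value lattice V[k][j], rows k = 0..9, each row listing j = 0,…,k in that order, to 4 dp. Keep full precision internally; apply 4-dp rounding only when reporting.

price = 6.6735
boundary = - - - 85.1913 75.3828 85.1913 75.3828 85.1913 96.2760
tree:
6.6735
10.8839 3.4105
17.2805 5.9522 1.4192
26.6187 10.1292 2.6920 0.4122
36.4272 16.7222 5.0085 0.8628 0.0525
45.1064 26.6187 9.0883 1.7962 0.1180 0.0000
52.7863 36.4272 15.9410 3.7163 0.2651 0.0000 0.0000
59.5819 45.1064 26.6187 7.6318 0.5957 0.0000 0.0000 0.0000
65.5952 52.7863 36.4272 15.5340 1.3383 0.0000 0.0000 0.0000 0.0000
70.9161 59.5819 45.1064 26.6187 3.0070 0.0000 0.0000 0.0000 0.0000 0.0000

Δt=0.19500  u=1.13012  d=0.88487  q=0.54651  discount=0.98145
step 9 (expiry): payoffs max(K−S,0) = 70.9161 59.5819 45.1064 26.6187 3.0070 0.0000 0.0000 0.0000 0.0000 0.0000
step 8: (k=8,j=0): S=46.2148, (K−S)⁺=65.5952, hold=63.5216 ⇒ V=65.5952 exercise | (k=8,j=1): S=59.0237, (K−S)⁺=52.7863, hold=50.7126 ⇒ V=52.7863 exercise | (k=8,j=2): S=75.3828, (K−S)⁺=36.4272, hold=34.3536 ⇒ V=36.4272 exercise | (k=8,j=3): S=96.2760, (K−S)⁺=15.5340, hold=13.4604 ⇒ V=15.5340 exercise | (k=8,j=4): S=122.9600, (K−S)⁺=0.0000, hold=1.3383 ⇒ V=1.3383 continue | (k=8,j=5): S=157.0397, (K−S)⁺=0.0000, hold=0.0000 ⇒ V=0.0000 continue | (k=8,j=6): S=200.5651, (K−S)⁺=0.0000, hold=0.0000 ⇒ V=0.0000 continue | (k=8,j=7): S=256.1539, (K−S)⁺=0.0000, hold=0.0000 ⇒ V=0.0000 continue | (k=8,j=8): S=327.1498, (K−S)⁺=0.0000, hold=0.0000 ⇒ V=0.0000 continue  boundary S*=96.2760
step 7: (k=7,j=0): S=52.2281, (K−S)⁺=59.5819, hold=57.5083 ⇒ V=59.5819 exercise | (k=7,j=1): S=66.7036, (K−S)⁺=45.1064, hold=43.0327 ⇒ V=45.1064 exercise | (k=7,j=2): S=85.1913, (K−S)⁺=26.6187, hold=24.5451 ⇒ V=26.6187 exercise | (k=7,j=3): S=108.8030, (K−S)⁺=3.0070, hold=7.6318 ⇒ V=7.6318 continue | (k=7,j=4): S=138.9590, (K−S)⁺=0.0000, hold=0.5957 ⇒ V=0.5957 continue | (k=7,j=5): S=177.4730, (K−S)⁺=0.0000, hold=0.0000 ⇒ V=0.0000 continue | (k=7,j=6): S=226.6617, (K−S)⁺=0.0000, hold=0.0000 ⇒ V=0.0000 continue | (k=7,j=7): S=289.4835, (K−S)⁺=0.0000, hold=0.0000 ⇒ V=0.0000 continue  boundary S*=85.1913
step 6: (k=6,j=0): S=59.0237, (K−S)⁺=52.7863, hold=50.7126 ⇒ V=52.7863 exercise | (k=6,j=1): S=75.3828, (K−S)⁺=36.4272, hold=34.3536 ⇒ V=36.4272 exercise | (k=6,j=2): S=96.2760, (K−S)⁺=15.5340, hold=15.9410 ⇒ V=15.9410 continue | (k=6,j=3): S=122.9600, (K−S)⁺=0.0000, hold=3.7163 ⇒ V=3.7163 continue | (k=6,j=4): S=157.0397, (K−S)⁺=0.0000, hold=0.2651 ⇒ V=0.2651 continue | (k=6,j=5): S=200.5651, (K−S)⁺=0.0000, hold=0.0000 ⇒ V=0.0000 continue | (k=6,j=6): S=256.1539, (K−S)⁺=0.0000, hold=0.0000 ⇒ V=0.0000 continue  boundary S*=75.3828
step 5: (k=5,j=0): S=66.7036, (K−S)⁺=45.1064, hold=43.0327 ⇒ V=45.1064 exercise | (k=5,j=1): S=85.1913, (K−S)⁺=26.6187, hold=24.7634 ⇒ V=26.6187 exercise | (k=5,j=2): S=108.8030, (K−S)⁺=3.0070, hold=9.0883 ⇒ V=9.0883 continue | (k=5,j=3): S=138.9590, (K−S)⁺=0.0000, hold=1.7962 ⇒ V=1.7962 continue | (k=5,j=4): S=177.4730, (K−S)⁺=0.0000, hold=0.1180 ⇒ V=0.1180 continue | (k=5,j=5): S=226.6617, (K−S)⁺=0.0000, hold=0.0000 ⇒ V=0.0000 continue  boundary S*=85.1913
step 4: (k=4,j=0): S=75.3828, (K−S)⁺=36.4272, hold=34.3536 ⇒ V=36.4272 exercise | (k=4,j=1): S=96.2760, (K−S)⁺=15.5340, hold=16.7222 ⇒ V=16.7222 continue | (k=4,j=2): S=122.9600, (K−S)⁺=0.0000, hold=5.0085 ⇒ V=5.0085 continue | (k=4,j=3): S=157.0397, (K−S)⁺=0.0000, hold=0.8628 ⇒ V=0.8628 continue | (k=4,j=4): S=200.5651, (K−S)⁺=0.0000, hold=0.0525 ⇒ V=0.0525 continue  boundary S*=75.3828
step 3: (k=3,j=0): S=85.1913, (K−S)⁺=26.6187, hold=25.1824 ⇒ V=26.6187 exercise | (k=3,j=1): S=108.8030, (K−S)⁺=3.0070, hold=10.1292 ⇒ V=10.1292 continue | (k=3,j=2): S=138.9590, (K−S)⁺=0.0000, hold=2.6920 ⇒ V=2.6920 continue | (k=3,j=3): S=177.4730, (K−S)⁺=0.0000, hold=0.4122 ⇒ V=0.4122 continue  boundary S*=85.1913
step 2: (k=2,j=0): S=96.2760, (K−S)⁺=15.5340, hold=17.2805 ⇒ V=17.2805 continue | (k=2,j=1): S=122.9600, (K−S)⁺=0.0000, hold=5.9522 ⇒ V=5.9522 continue | (k=2,j=2): S=157.0397, (K−S)⁺=0.0000, hold=1.4192 ⇒ V=1.4192 continue  boundary S*=-
step 1: (k=1,j=0): S=108.8030, (K−S)⁺=3.0070, hold=10.8839 ⇒ V=10.8839 continue | (k=1,j=1): S=138.9590, (K−S)⁺=0.0000, hold=3.4105 ⇒ V=3.4105 continue  boundary S*=-
step 0: (k=0,j=0): S=122.9600, (K−S)⁺=0.0000, hold=6.6735 ⇒ V=6.6735 continue  boundary S*=-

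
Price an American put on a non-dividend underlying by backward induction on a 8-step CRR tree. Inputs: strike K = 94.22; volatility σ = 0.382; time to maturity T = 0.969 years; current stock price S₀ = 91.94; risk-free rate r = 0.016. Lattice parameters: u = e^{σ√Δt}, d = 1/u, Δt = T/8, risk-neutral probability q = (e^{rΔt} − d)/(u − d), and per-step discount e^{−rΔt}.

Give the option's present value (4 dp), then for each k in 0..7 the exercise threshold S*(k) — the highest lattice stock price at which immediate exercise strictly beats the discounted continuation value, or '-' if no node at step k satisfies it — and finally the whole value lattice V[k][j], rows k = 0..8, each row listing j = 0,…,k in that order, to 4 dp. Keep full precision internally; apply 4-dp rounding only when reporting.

price = 14.2704
boundary = - - - - 54.0196 61.7006 70.4738 80.4945
tree:
14.2704
19.4532 8.5795
25.7088 12.5933 4.1620
32.7915 17.9571 6.6947 1.3695
40.2004 24.7068 10.5430 2.4530 0.1731
46.9253 32.5194 16.1411 4.3761 0.3297 0.0000
52.8130 40.2004 23.7462 7.7707 0.6282 0.0000 0.0000
57.9677 46.9253 32.5194 13.7255 1.1968 0.0000 0.0000 0.0000
62.4807 52.8130 40.2004 23.7462 2.2800 0.0000 0.0000 0.0000 0.0000

params: Δt=0.12112 u=1.14219 d=0.87551 q=0.47409 e^(-rΔt)=0.99806
t_8 payoffs: 62.4807 52.8130 40.2004 23.7462 2.2800 0.0000 0.0000 0.0000 0.0000
t_7: node(7,0) S=36.2523 payoff=57.9677 vs cont=57.7853 → 57.9677 [stop]  node(7,1) S=47.2947 payoff=46.9253 vs cont=46.7429 → 46.9253 [stop]  node(7,2) S=61.7006 payoff=32.5194 vs cont=32.3370 → 32.5194 [stop]  node(7,3) S=80.4945 payoff=13.7255 vs cont=13.5431 → 13.7255 [stop]  node(7,4) S=105.0130 payoff=0.0000 vs cont=1.1968 → 1.1968 [wait]  node(7,5) S=136.9997 payoff=0.0000 vs cont=0.0000 → 0.0000 [wait]  node(7,6) S=178.7296 payoff=0.0000 vs cont=0.0000 → 0.0000 [wait]  node(7,7) S=233.1702 payoff=0.0000 vs cont=0.0000 → 0.0000 [wait]  ⇒ S*(7)=80.4945
t_6: node(6,0) S=41.4070 payoff=52.8130 vs cont=52.6305 → 52.8130 [stop]  node(6,1) S=54.0196 payoff=40.2004 vs cont=40.0180 → 40.2004 [stop]  node(6,2) S=70.4738 payoff=23.7462 vs cont=23.5638 → 23.7462 [stop]  node(6,3) S=91.9400 payoff=2.2800 vs cont=7.7707 → 7.7707 [wait]  node(6,4) S=119.9448 payoff=0.0000 vs cont=0.6282 → 0.6282 [wait]  node(6,5) S=156.4797 payoff=0.0000 vs cont=0.0000 → 0.0000 [wait]  node(6,6) S=204.1431 payoff=0.0000 vs cont=0.0000 → 0.0000 [wait]  ⇒ S*(6)=70.4738
t_5: node(5,0) S=47.2947 payoff=46.9253 vs cont=46.7429 → 46.9253 [stop]  node(5,1) S=61.7006 payoff=32.5194 vs cont=32.3370 → 32.5194 [stop]  node(5,2) S=80.4945 payoff=13.7255 vs cont=16.1411 → 16.1411 [wait]  node(5,3) S=105.0130 payoff=0.0000 vs cont=4.3761 → 4.3761 [wait]  node(5,4) S=136.9997 payoff=0.0000 vs cont=0.3297 → 0.3297 [wait]  node(5,5) S=178.7296 payoff=0.0000 vs cont=0.0000 → 0.0000 [wait]  ⇒ S*(5)=61.7006
t_4: node(4,0) S=54.0196 payoff=40.2004 vs cont=40.0180 → 40.2004 [stop]  node(4,1) S=70.4738 payoff=23.7462 vs cont=24.7068 → 24.7068 [wait]  node(4,2) S=91.9400 payoff=2.2800 vs cont=10.5430 → 10.5430 [wait]  node(4,3) S=119.9448 payoff=0.0000 vs cont=2.4530 → 2.4530 [wait]  node(4,4) S=156.4797 payoff=0.0000 vs cont=0.1731 → 0.1731 [wait]  ⇒ S*(4)=54.0196
t_3: node(3,0) S=61.7006 payoff=32.5194 vs cont=32.7915 → 32.7915 [wait]  node(3,1) S=80.4945 payoff=13.7255 vs cont=17.9571 → 17.9571 [wait]  node(3,2) S=105.0130 payoff=0.0000 vs cont=6.6947 → 6.6947 [wait]  node(3,3) S=136.9997 payoff=0.0000 vs cont=1.3695 → 1.3695 [wait]  ⇒ S*(3)=-
t_2: node(2,0) S=70.4738 payoff=23.7462 vs cont=25.7088 → 25.7088 [wait]  node(2,1) S=91.9400 payoff=2.2800 vs cont=12.5933 → 12.5933 [wait]  node(2,2) S=119.9448 payoff=0.0000 vs cont=4.1620 → 4.1620 [wait]  ⇒ S*(2)=-
t_1: node(1,0) S=80.4945 payoff=13.7255 vs cont=19.4532 → 19.4532 [wait]  node(1,1) S=105.0130 payoff=0.0000 vs cont=8.5795 → 8.5795 [wait]  ⇒ S*(1)=-
t_0: node(0,0) S=91.9400 payoff=2.2800 vs cont=14.2704 → 14.2704 [wait]  ⇒ S*(0)=-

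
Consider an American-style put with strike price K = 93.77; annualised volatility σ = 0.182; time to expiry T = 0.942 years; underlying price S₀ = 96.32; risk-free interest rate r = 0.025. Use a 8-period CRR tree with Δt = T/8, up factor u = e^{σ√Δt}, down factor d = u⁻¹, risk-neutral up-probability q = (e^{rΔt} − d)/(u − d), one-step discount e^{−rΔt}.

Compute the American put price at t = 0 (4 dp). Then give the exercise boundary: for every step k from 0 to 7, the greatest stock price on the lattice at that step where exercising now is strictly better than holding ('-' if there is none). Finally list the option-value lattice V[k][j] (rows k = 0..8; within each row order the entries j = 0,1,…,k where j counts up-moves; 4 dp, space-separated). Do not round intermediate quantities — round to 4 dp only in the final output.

params: Δt=0.11775 u=1.06444 d=0.93946 q=0.50798 e^(-rΔt)=0.99706
t_8 payoffs: 35.3269 27.5515 18.7417 8.7599 0.0000 0.0000 0.0000 0.0000 0.0000
t_7: node(7,0) S=62.2094 payoff=31.5606 vs cont=31.2849 → 31.5606 [stop]  node(7,1) S=70.4859 payoff=23.2841 vs cont=23.0085 → 23.2841 [stop]  node(7,2) S=79.8634 payoff=13.9066 vs cont=13.6310 → 13.9066 [stop]  node(7,3) S=90.4885 payoff=3.2815 vs cont=4.2974 → 4.2974 [wait]  node(7,4) S=102.5273 payoff=0.0000 vs cont=0.0000 → 0.0000 [wait]  node(7,5) S=116.1676 payoff=0.0000 vs cont=0.0000 → 0.0000 [wait]  node(7,6) S=131.6228 payoff=0.0000 vs cont=0.0000 → 0.0000 [wait]  node(7,7) S=149.1340 payoff=0.0000 vs cont=0.0000 → 0.0000 [wait]  ⇒ S*(7)=79.8634
t_6: node(6,0) S=66.2185 payoff=27.5515 vs cont=27.2759 → 27.5515 [stop]  node(6,1) S=75.0283 payoff=18.7417 vs cont=18.4661 → 18.7417 [stop]  node(6,2) S=85.0101 payoff=8.7599 vs cont=8.9988 → 8.9988 [wait]  node(6,3) S=96.3200 payoff=0.0000 vs cont=2.1082 → 2.1082 [wait]  node(6,4) S=109.1346 payoff=0.0000 vs cont=0.0000 → 0.0000 [wait]  node(6,5) S=123.6540 payoff=0.0000 vs cont=0.0000 → 0.0000 [wait]  node(6,6) S=140.1051 payoff=0.0000 vs cont=0.0000 → 0.0000 [wait]  ⇒ S*(6)=75.0283
t_5: node(5,0) S=70.4859 payoff=23.2841 vs cont=23.0085 → 23.2841 [stop]  node(5,1) S=79.8634 payoff=13.9066 vs cont=13.7520 → 13.9066 [stop]  node(5,2) S=90.4885 payoff=3.2815 vs cont=5.4823 → 5.4823 [wait]  node(5,3) S=102.5273 payoff=0.0000 vs cont=1.0342 → 1.0342 [wait]  node(5,4) S=116.1676 payoff=0.0000 vs cont=0.0000 → 0.0000 [wait]  node(5,5) S=131.6228 payoff=0.0000 vs cont=0.0000 → 0.0000 [wait]  ⇒ S*(5)=79.8634
t_4: node(4,0) S=75.0283 payoff=18.7417 vs cont=18.4661 → 18.7417 [stop]  node(4,1) S=85.0101 payoff=8.7599 vs cont=9.5990 → 9.5990 [wait]  node(4,2) S=96.3200 payoff=0.0000 vs cont=3.2133 → 3.2133 [wait]  node(4,3) S=109.1346 payoff=0.0000 vs cont=0.5074 → 0.5074 [wait]  node(4,4) S=123.6540 payoff=0.0000 vs cont=0.0000 → 0.0000 [wait]  ⇒ S*(4)=75.0283
t_3: node(3,0) S=79.8634 payoff=13.9066 vs cont=14.0560 → 14.0560 [wait]  node(3,1) S=90.4885 payoff=3.2815 vs cont=6.3365 → 6.3365 [wait]  node(3,2) S=102.5273 payoff=0.0000 vs cont=1.8333 → 1.8333 [wait]  node(3,3) S=116.1676 payoff=0.0000 vs cont=0.2489 → 0.2489 [wait]  ⇒ S*(3)=-
t_2: node(2,0) S=85.0101 payoff=8.7599 vs cont=10.1048 → 10.1048 [wait]  node(2,1) S=96.3200 payoff=0.0000 vs cont=4.0371 → 4.0371 [wait]  node(2,2) S=109.1346 payoff=0.0000 vs cont=1.0255 → 1.0255 [wait]  ⇒ S*(2)=-
t_1: node(1,0) S=90.4885 payoff=3.2815 vs cont=7.0019 → 7.0019 [wait]  node(1,1) S=102.5273 payoff=0.0000 vs cont=2.4999 → 2.4999 [wait]  ⇒ S*(1)=-
t_0: node(0,0) S=96.3200 payoff=0.0000 vs cont=4.7011 → 4.7011 [wait]  ⇒ S*(0)=-

price = 4.7011
boundary = - - - - 75.0283 79.8634 75.0283 79.8634
tree:
4.7011
7.0019 2.4999
10.1048 4.0371 1.0255
14.0560 6.3365 1.8333 0.2489
18.7417 9.5990 3.2133 0.5074 0.0000
23.2841 13.9066 5.4823 1.0342 0.0000 0.0000
27.5515 18.7417 8.9988 2.1082 0.0000 0.0000 0.0000
31.5606 23.2841 13.9066 4.2974 0.0000 0.0000 0.0000 0.0000
35.3269 27.5515 18.7417 8.7599 0.0000 0.0000 0.0000 0.0000 0.0000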